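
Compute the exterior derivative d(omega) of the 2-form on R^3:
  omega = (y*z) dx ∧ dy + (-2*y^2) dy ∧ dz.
d(omega) = (y) dx ∧ dy ∧ dz

For a 2-form omega = sum_{i<j} g_{ij} dx_i ∧ dx_j, the exterior derivative is
  d(omega) = sum_{i<j} d(g_{ij}) ∧ dx_i ∧ dx_j = sum_{i<j, k} (∂g_{ij}/∂x_k) dx_k ∧ dx_i ∧ dx_j.
Expand each term, using dx_k ∧ dx_i ∧ dx_j = sgn(permutation) dx_{(a)} ∧ dx_{(b)} ∧ dx_{(c)} with (a < b < c) sorted:
  d(y*z) includes (∂/∂z)(y*z) dz = (y) dz, which multiplied by dx ∧ dy gives (y) dx ∧ dy ∧ dz
Collecting like 3-forms: d(omega) = (y) dx ∧ dy ∧ dz.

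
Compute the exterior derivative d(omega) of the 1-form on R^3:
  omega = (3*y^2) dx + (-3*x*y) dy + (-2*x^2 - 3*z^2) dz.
d(omega) = (-9*y) dx ∧ dy + (-4*x) dx ∧ dz

For a 1-form omega = sum_i f_i dx_i, the exterior derivative is
  d(omega) = sum_{i < j} (∂f_j/∂x_i - ∂f_i/∂x_j) dx_i ∧ dx_j.
  coefficient of dx ∧ dy: ∂f_2/∂x - ∂f_1/∂y = ∂(-3*x*y)/∂x - ∂(3*y^2)/∂y = -9*y
  coefficient of dx ∧ dz: ∂f_3/∂x - ∂f_1/∂z = ∂(-2*x^2 - 3*z^2)/∂x - ∂(3*y^2)/∂z = -4*x
Assembling: d(omega) = (-9*y) dx ∧ dy + (-4*x) dx ∧ dz.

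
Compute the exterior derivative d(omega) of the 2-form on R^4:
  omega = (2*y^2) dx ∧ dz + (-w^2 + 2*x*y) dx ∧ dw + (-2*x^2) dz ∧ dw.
d(omega) = (-4*y) dx ∧ dy ∧ dz + (-2*x) dx ∧ dy ∧ dw + (-4*x) dx ∧ dz ∧ dw

For a 2-form omega = sum_{i<j} g_{ij} dx_i ∧ dx_j, the exterior derivative is
  d(omega) = sum_{i<j} d(g_{ij}) ∧ dx_i ∧ dx_j = sum_{i<j, k} (∂g_{ij}/∂x_k) dx_k ∧ dx_i ∧ dx_j.
Expand each term, using dx_k ∧ dx_i ∧ dx_j = sgn(permutation) dx_{(a)} ∧ dx_{(b)} ∧ dx_{(c)} with (a < b < c) sorted:
  d(2*y^2) includes (∂/∂y)(2*y^2) dy = (4*y) dy, which multiplied by dx ∧ dz gives (-4*y) dx ∧ dy ∧ dz
  d(-w^2 + 2*x*y) includes (∂/∂y)(-w^2 + 2*x*y) dy = (2*x) dy, which multiplied by dx ∧ dw gives (-2*x) dx ∧ dy ∧ dw
  d(-2*x^2) includes (∂/∂x)(-2*x^2) dx = (-4*x) dx, which multiplied by dz ∧ dw gives (-4*x) dx ∧ dz ∧ dw
Collecting like 3-forms: d(omega) = (-4*y) dx ∧ dy ∧ dz + (-2*x) dx ∧ dy ∧ dw + (-4*x) dx ∧ dz ∧ dw.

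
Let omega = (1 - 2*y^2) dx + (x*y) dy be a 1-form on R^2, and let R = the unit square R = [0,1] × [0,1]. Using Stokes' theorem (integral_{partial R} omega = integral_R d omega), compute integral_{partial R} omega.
integral_(partial R) omega = 5/2

Stokes: integral_partial_R omega = integral_R d omega with d omega = (∂Q/∂x - ∂P/∂y) dx ∧ dy.
  ∂Q/∂x = y
  ∂P/∂y = -4*y
  integrand = ∂Q/∂x - ∂P/∂y = 5*y.
Integrating over R: integral_0^1 integral_0^1 (5*y) dx dy = 5/2.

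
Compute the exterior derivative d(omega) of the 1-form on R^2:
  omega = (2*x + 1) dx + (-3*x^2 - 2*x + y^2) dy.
d(omega) = (-6*x - 2) dx ∧ dy

For a 1-form omega = sum_i f_i dx_i, the exterior derivative is
  d(omega) = sum_{i < j} (∂f_j/∂x_i - ∂f_i/∂x_j) dx_i ∧ dx_j.
  coefficient of dx ∧ dy: ∂f_2/∂x - ∂f_1/∂y = ∂(-3*x^2 - 2*x + y^2)/∂x - ∂(2*x + 1)/∂y = -6*x - 2
Assembling: d(omega) = (-6*x - 2) dx ∧ dy.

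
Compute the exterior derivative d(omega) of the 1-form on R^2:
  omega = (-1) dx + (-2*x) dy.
d(omega) = (-2) dx ∧ dy

For a 1-form omega = sum_i f_i dx_i, the exterior derivative is
  d(omega) = sum_{i < j} (∂f_j/∂x_i - ∂f_i/∂x_j) dx_i ∧ dx_j.
  coefficient of dx ∧ dy: ∂f_2/∂x - ∂f_1/∂y = ∂(-2*x)/∂x - ∂(-1)/∂y = -2
Assembling: d(omega) = (-2) dx ∧ dy.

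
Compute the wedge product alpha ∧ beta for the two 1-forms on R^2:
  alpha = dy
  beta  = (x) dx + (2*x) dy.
alpha ∧ beta = (-x) dx ∧ dy

Distribute the wedge, using dx_i ∧ dx_j = -dx_j ∧ dx_i and dx_i ∧ dx_i = 0. For each pair (i, j) with i < j, the coefficient of dx_i ∧ dx_j in alpha ∧ beta is (alpha_i * beta_j - alpha_j * beta_i). Collecting: alpha ∧ beta = (-x) dx ∧ dy.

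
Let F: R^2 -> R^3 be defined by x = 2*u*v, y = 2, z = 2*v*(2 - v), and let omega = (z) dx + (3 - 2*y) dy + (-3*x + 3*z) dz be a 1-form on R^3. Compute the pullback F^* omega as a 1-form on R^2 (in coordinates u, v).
F^* omega = (4*v^2*(2 - v)) du + (4*v*(5*u*v - 4*u + 6*v^2 - 18*v + 12)) dv

Using F^*(f dg) = (f ∘ F) d(g ∘ F), substitute each coordinate x_i by F_i(u, v) in f_i, and replace dx_i by d F_i = (∂F_i/∂u) du + (∂F_i/∂v) dv.
  For the x component: f_1(F) = 2*v*(2 - v); d F_1 = (2*v) du + (2*u) dv
  For the y component: f_2(F) = -1; d F_2 = (0) du + (0) dv
  For the z component: f_3(F) = 6*v*(-u - v + 2); d F_3 = (0) du + (4 - 4*v) dv
Combining and collecting du, dv coefficients:
  coeff of du: 4*v^2*(2 - v)
  coeff of dv: 4*v*(5*u*v - 4*u + 6*v^2 - 18*v + 12)
F^* omega = (4*v^2*(2 - v)) du + (4*v*(5*u*v - 4*u + 6*v^2 - 18*v + 12)) dv.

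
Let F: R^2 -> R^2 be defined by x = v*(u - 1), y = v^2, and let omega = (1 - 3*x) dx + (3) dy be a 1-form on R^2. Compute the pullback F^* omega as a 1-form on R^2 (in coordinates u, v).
F^* omega = (v*(-3*u*v + 3*v + 1)) du + (-3*u^2*v + 6*u*v + u + 3*v - 1) dv

Using F^*(f dg) = (f ∘ F) d(g ∘ F), substitute each coordinate x_i by F_i(u, v) in f_i, and replace dx_i by d F_i = (∂F_i/∂u) du + (∂F_i/∂v) dv.
  For the x component: f_1(F) = -3*u*v + 3*v + 1; d F_1 = (v) du + (u - 1) dv
  For the y component: f_2(F) = 3; d F_2 = (0) du + (2*v) dv
Combining and collecting du, dv coefficients:
  coeff of du: v*(-3*u*v + 3*v + 1)
  coeff of dv: -3*u^2*v + 6*u*v + u + 3*v - 1
F^* omega = (v*(-3*u*v + 3*v + 1)) du + (-3*u^2*v + 6*u*v + u + 3*v - 1) dv.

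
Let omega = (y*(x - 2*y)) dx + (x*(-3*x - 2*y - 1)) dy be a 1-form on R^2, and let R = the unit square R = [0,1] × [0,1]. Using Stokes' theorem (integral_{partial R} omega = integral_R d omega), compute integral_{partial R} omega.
integral_(partial R) omega = -7/2

Stokes: integral_partial_R omega = integral_R d omega with d omega = (∂Q/∂x - ∂P/∂y) dx ∧ dy.
  ∂Q/∂x = -6*x - 2*y - 1
  ∂P/∂y = x - 4*y
  integrand = ∂Q/∂x - ∂P/∂y = -7*x + 2*y - 1.
Integrating over R: integral_0^1 integral_0^1 (-7*x + 2*y - 1) dx dy = -7/2.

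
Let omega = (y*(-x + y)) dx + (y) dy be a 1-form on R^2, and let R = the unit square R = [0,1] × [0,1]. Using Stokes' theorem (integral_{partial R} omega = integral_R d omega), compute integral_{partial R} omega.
integral_(partial R) omega = -1/2

Stokes: integral_partial_R omega = integral_R d omega with d omega = (∂Q/∂x - ∂P/∂y) dx ∧ dy.
  ∂Q/∂x = 0
  ∂P/∂y = -x + 2*y
  integrand = ∂Q/∂x - ∂P/∂y = x - 2*y.
Integrating over R: integral_0^1 integral_0^1 (x - 2*y) dx dy = -1/2.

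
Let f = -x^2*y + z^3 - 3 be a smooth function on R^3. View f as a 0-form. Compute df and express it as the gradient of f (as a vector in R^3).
df = (-2*x*y) dx + (-x^2) dy + (3*z^2) dz; grad f = (-2*x*y, -x^2, 3*z^2)

For a 0-form f, d f = (∂f/∂x) dx + (∂f/∂y) dy + (∂f/∂z) dz. The components of the vector representation are exactly the entries of grad f in Cartesian coordinates:
  ∂f/∂x = -2*x*y
  ∂f/∂y = -x^2
  ∂f/∂z = 3*z^2.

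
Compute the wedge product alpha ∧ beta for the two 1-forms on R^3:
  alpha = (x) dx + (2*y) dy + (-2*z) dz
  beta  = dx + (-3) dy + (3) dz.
alpha ∧ beta = (-3*x - 2*y) dx ∧ dy + (3*x + 2*z) dx ∧ dz + (6*y - 6*z) dy ∧ dz

Distribute the wedge, using dx_i ∧ dx_j = -dx_j ∧ dx_i and dx_i ∧ dx_i = 0. For each pair (i, j) with i < j, the coefficient of dx_i ∧ dx_j in alpha ∧ beta is (alpha_i * beta_j - alpha_j * beta_i). Collecting: alpha ∧ beta = (-3*x - 2*y) dx ∧ dy + (3*x + 2*z) dx ∧ dz + (6*y - 6*z) dy ∧ dz.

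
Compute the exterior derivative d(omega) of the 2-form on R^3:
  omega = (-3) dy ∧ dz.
d(omega) = 0

For a 2-form omega = sum_{i<j} g_{ij} dx_i ∧ dx_j, the exterior derivative is
  d(omega) = sum_{i<j} d(g_{ij}) ∧ dx_i ∧ dx_j = sum_{i<j, k} (∂g_{ij}/∂x_k) dx_k ∧ dx_i ∧ dx_j.
Expand each term, using dx_k ∧ dx_i ∧ dx_j = sgn(permutation) dx_{(a)} ∧ dx_{(b)} ∧ dx_{(c)} with (a < b < c) sorted:

Collecting like 3-forms: d(omega) = 0.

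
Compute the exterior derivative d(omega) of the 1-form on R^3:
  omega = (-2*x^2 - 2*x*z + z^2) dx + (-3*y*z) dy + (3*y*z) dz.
d(omega) = (2*x - 2*z) dx ∧ dz + (3*y + 3*z) dy ∧ dz

For a 1-form omega = sum_i f_i dx_i, the exterior derivative is
  d(omega) = sum_{i < j} (∂f_j/∂x_i - ∂f_i/∂x_j) dx_i ∧ dx_j.
  coefficient of dx ∧ dz: ∂f_3/∂x - ∂f_1/∂z = ∂(3*y*z)/∂x - ∂(-2*x^2 - 2*x*z + z^2)/∂z = 2*x - 2*z
  coefficient of dy ∧ dz: ∂f_3/∂y - ∂f_2/∂z = ∂(3*y*z)/∂y - ∂(-3*y*z)/∂z = 3*y + 3*z
Assembling: d(omega) = (2*x - 2*z) dx ∧ dz + (3*y + 3*z) dy ∧ dz.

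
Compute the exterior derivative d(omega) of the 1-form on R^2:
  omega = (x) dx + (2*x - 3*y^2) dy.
d(omega) = (2) dx ∧ dy

For a 1-form omega = sum_i f_i dx_i, the exterior derivative is
  d(omega) = sum_{i < j} (∂f_j/∂x_i - ∂f_i/∂x_j) dx_i ∧ dx_j.
  coefficient of dx ∧ dy: ∂f_2/∂x - ∂f_1/∂y = ∂(2*x - 3*y^2)/∂x - ∂(x)/∂y = 2
Assembling: d(omega) = (2) dx ∧ dy.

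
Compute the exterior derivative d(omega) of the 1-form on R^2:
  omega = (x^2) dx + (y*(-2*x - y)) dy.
d(omega) = (-2*y) dx ∧ dy

For a 1-form omega = sum_i f_i dx_i, the exterior derivative is
  d(omega) = sum_{i < j} (∂f_j/∂x_i - ∂f_i/∂x_j) dx_i ∧ dx_j.
  coefficient of dx ∧ dy: ∂f_2/∂x - ∂f_1/∂y = ∂(y*(-2*x - y))/∂x - ∂(x^2)/∂y = -2*y
Assembling: d(omega) = (-2*y) dx ∧ dy.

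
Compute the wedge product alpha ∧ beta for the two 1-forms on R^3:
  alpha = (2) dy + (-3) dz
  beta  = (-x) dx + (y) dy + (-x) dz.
alpha ∧ beta = (2*x) dx ∧ dy + (-2*x + 3*y) dy ∧ dz + (-3*x) dx ∧ dz

Distribute the wedge, using dx_i ∧ dx_j = -dx_j ∧ dx_i and dx_i ∧ dx_i = 0. For each pair (i, j) with i < j, the coefficient of dx_i ∧ dx_j in alpha ∧ beta is (alpha_i * beta_j - alpha_j * beta_i). Collecting: alpha ∧ beta = (2*x) dx ∧ dy + (-2*x + 3*y) dy ∧ dz + (-3*x) dx ∧ dz.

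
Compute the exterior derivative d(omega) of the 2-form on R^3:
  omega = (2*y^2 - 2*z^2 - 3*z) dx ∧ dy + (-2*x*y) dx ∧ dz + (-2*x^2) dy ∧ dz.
d(omega) = (-2*x - 4*z - 3) dx ∧ dy ∧ dz

For a 2-form omega = sum_{i<j} g_{ij} dx_i ∧ dx_j, the exterior derivative is
  d(omega) = sum_{i<j} d(g_{ij}) ∧ dx_i ∧ dx_j = sum_{i<j, k} (∂g_{ij}/∂x_k) dx_k ∧ dx_i ∧ dx_j.
Expand each term, using dx_k ∧ dx_i ∧ dx_j = sgn(permutation) dx_{(a)} ∧ dx_{(b)} ∧ dx_{(c)} with (a < b < c) sorted:
  d(2*y^2 - 2*z^2 - 3*z) includes (∂/∂z)(2*y^2 - 2*z^2 - 3*z) dz = (-4*z - 3) dz, which multiplied by dx ∧ dy gives (-4*z - 3) dx ∧ dy ∧ dz
  d(-2*x*y) includes (∂/∂y)(-2*x*y) dy = (-2*x) dy, which multiplied by dx ∧ dz gives (2*x) dx ∧ dy ∧ dz
  d(-2*x^2) includes (∂/∂x)(-2*x^2) dx = (-4*x) dx, which multiplied by dy ∧ dz gives (-4*x) dx ∧ dy ∧ dz
Collecting like 3-forms: d(omega) = (-2*x - 4*z - 3) dx ∧ dy ∧ dz.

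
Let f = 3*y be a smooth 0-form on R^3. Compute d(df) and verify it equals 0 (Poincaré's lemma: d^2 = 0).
d(df) = 0

Step 1: df = sum_i (∂f/∂x_i) dx_i = (0) dx + (3) dy + (0) dz.
Step 2: Apply d again. Using the 1-form formula, the coefficient of dx ∧ dy in d(df) is ∂^2 f/∂x ∂y - ∂^2 f/∂y ∂x = (0) - (0) = 0 (equality of mixed partials for smooth f).
Similarly for dx ∧ dz and dy ∧ dz — all coefficients vanish. So d(df) = 0.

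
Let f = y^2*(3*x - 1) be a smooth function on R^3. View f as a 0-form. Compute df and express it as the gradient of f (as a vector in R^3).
df = (3*y^2) dx + (2*y*(3*x - 1)) dy + (0) dz; grad f = (3*y^2, 2*y*(3*x - 1), 0)

For a 0-form f, d f = (∂f/∂x) dx + (∂f/∂y) dy + (∂f/∂z) dz. The components of the vector representation are exactly the entries of grad f in Cartesian coordinates:
  ∂f/∂x = 3*y^2
  ∂f/∂y = 2*y*(3*x - 1)
  ∂f/∂z = 0.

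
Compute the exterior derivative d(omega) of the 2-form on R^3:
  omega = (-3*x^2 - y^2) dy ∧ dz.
d(omega) = (-6*x) dx ∧ dy ∧ dz

For a 2-form omega = sum_{i<j} g_{ij} dx_i ∧ dx_j, the exterior derivative is
  d(omega) = sum_{i<j} d(g_{ij}) ∧ dx_i ∧ dx_j = sum_{i<j, k} (∂g_{ij}/∂x_k) dx_k ∧ dx_i ∧ dx_j.
Expand each term, using dx_k ∧ dx_i ∧ dx_j = sgn(permutation) dx_{(a)} ∧ dx_{(b)} ∧ dx_{(c)} with (a < b < c) sorted:
  d(-3*x^2 - y^2) includes (∂/∂x)(-3*x^2 - y^2) dx = (-6*x) dx, which multiplied by dy ∧ dz gives (-6*x) dx ∧ dy ∧ dz
Collecting like 3-forms: d(omega) = (-6*x) dx ∧ dy ∧ dz.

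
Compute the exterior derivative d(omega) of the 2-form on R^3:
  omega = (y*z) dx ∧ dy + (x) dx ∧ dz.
d(omega) = (y) dx ∧ dy ∧ dz

For a 2-form omega = sum_{i<j} g_{ij} dx_i ∧ dx_j, the exterior derivative is
  d(omega) = sum_{i<j} d(g_{ij}) ∧ dx_i ∧ dx_j = sum_{i<j, k} (∂g_{ij}/∂x_k) dx_k ∧ dx_i ∧ dx_j.
Expand each term, using dx_k ∧ dx_i ∧ dx_j = sgn(permutation) dx_{(a)} ∧ dx_{(b)} ∧ dx_{(c)} with (a < b < c) sorted:
  d(y*z) includes (∂/∂z)(y*z) dz = (y) dz, which multiplied by dx ∧ dy gives (y) dx ∧ dy ∧ dz
Collecting like 3-forms: d(omega) = (y) dx ∧ dy ∧ dz.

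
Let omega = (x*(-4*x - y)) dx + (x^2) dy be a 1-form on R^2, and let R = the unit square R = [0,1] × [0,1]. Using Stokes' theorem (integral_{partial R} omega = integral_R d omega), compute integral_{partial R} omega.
integral_(partial R) omega = 3/2

Stokes: integral_partial_R omega = integral_R d omega with d omega = (∂Q/∂x - ∂P/∂y) dx ∧ dy.
  ∂Q/∂x = 2*x
  ∂P/∂y = -x
  integrand = ∂Q/∂x - ∂P/∂y = 3*x.
Integrating over R: integral_0^1 integral_0^1 (3*x) dx dy = 3/2.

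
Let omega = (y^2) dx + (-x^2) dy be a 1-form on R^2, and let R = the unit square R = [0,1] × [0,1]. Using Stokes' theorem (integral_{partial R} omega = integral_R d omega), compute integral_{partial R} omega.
integral_(partial R) omega = -2

Stokes: integral_partial_R omega = integral_R d omega with d omega = (∂Q/∂x - ∂P/∂y) dx ∧ dy.
  ∂Q/∂x = -2*x
  ∂P/∂y = 2*y
  integrand = ∂Q/∂x - ∂P/∂y = -2*x - 2*y.
Integrating over R: integral_0^1 integral_0^1 (-2*x - 2*y) dx dy = -2.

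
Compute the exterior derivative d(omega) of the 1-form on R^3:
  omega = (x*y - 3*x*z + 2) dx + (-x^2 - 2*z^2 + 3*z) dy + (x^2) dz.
d(omega) = (-3*x) dx ∧ dy + (5*x) dx ∧ dz + (4*z - 3) dy ∧ dz

For a 1-form omega = sum_i f_i dx_i, the exterior derivative is
  d(omega) = sum_{i < j} (∂f_j/∂x_i - ∂f_i/∂x_j) dx_i ∧ dx_j.
  coefficient of dx ∧ dy: ∂f_2/∂x - ∂f_1/∂y = ∂(-x^2 - 2*z^2 + 3*z)/∂x - ∂(x*y - 3*x*z + 2)/∂y = -3*x
  coefficient of dx ∧ dz: ∂f_3/∂x - ∂f_1/∂z = ∂(x^2)/∂x - ∂(x*y - 3*x*z + 2)/∂z = 5*x
  coefficient of dy ∧ dz: ∂f_3/∂y - ∂f_2/∂z = ∂(x^2)/∂y - ∂(-x^2 - 2*z^2 + 3*z)/∂z = 4*z - 3
Assembling: d(omega) = (-3*x) dx ∧ dy + (5*x) dx ∧ dz + (4*z - 3) dy ∧ dz.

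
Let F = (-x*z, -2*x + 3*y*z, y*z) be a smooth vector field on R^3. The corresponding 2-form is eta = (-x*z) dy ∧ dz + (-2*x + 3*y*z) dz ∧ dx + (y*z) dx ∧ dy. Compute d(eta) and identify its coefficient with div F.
d(eta) = (y + 2*z) dx ∧ dy ∧ dz; div F = y + 2*z

For a 2-form in R^3 of the form above, applying d gives a 3-form with coefficient ∂P/∂x + ∂Q/∂y + ∂R/∂z:
  ∂P/∂x = -z
  ∂Q/∂y = 3*z
  ∂R/∂z = y
Sum = y + 2*z, which is exactly div F.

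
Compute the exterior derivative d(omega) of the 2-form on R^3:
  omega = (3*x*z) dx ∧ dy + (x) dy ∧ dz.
d(omega) = (3*x + 1) dx ∧ dy ∧ dz

For a 2-form omega = sum_{i<j} g_{ij} dx_i ∧ dx_j, the exterior derivative is
  d(omega) = sum_{i<j} d(g_{ij}) ∧ dx_i ∧ dx_j = sum_{i<j, k} (∂g_{ij}/∂x_k) dx_k ∧ dx_i ∧ dx_j.
Expand each term, using dx_k ∧ dx_i ∧ dx_j = sgn(permutation) dx_{(a)} ∧ dx_{(b)} ∧ dx_{(c)} with (a < b < c) sorted:
  d(3*x*z) includes (∂/∂z)(3*x*z) dz = (3*x) dz, which multiplied by dx ∧ dy gives (3*x) dx ∧ dy ∧ dz
  d(x) includes (∂/∂x)(x) dx = (1) dx, which multiplied by dy ∧ dz gives (1) dx ∧ dy ∧ dz
Collecting like 3-forms: d(omega) = (3*x + 1) dx ∧ dy ∧ dz.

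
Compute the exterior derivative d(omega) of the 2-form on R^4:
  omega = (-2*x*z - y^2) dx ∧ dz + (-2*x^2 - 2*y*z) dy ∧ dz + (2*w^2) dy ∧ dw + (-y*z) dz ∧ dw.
d(omega) = (-4*x + 2*y) dx ∧ dy ∧ dz + (-z) dy ∧ dz ∧ dw

For a 2-form omega = sum_{i<j} g_{ij} dx_i ∧ dx_j, the exterior derivative is
  d(omega) = sum_{i<j} d(g_{ij}) ∧ dx_i ∧ dx_j = sum_{i<j, k} (∂g_{ij}/∂x_k) dx_k ∧ dx_i ∧ dx_j.
Expand each term, using dx_k ∧ dx_i ∧ dx_j = sgn(permutation) dx_{(a)} ∧ dx_{(b)} ∧ dx_{(c)} with (a < b < c) sorted:
  d(-2*x*z - y^2) includes (∂/∂y)(-2*x*z - y^2) dy = (-2*y) dy, which multiplied by dx ∧ dz gives (2*y) dx ∧ dy ∧ dz
  d(-2*x^2 - 2*y*z) includes (∂/∂x)(-2*x^2 - 2*y*z) dx = (-4*x) dx, which multiplied by dy ∧ dz gives (-4*x) dx ∧ dy ∧ dz
  d(-y*z) includes (∂/∂y)(-y*z) dy = (-z) dy, which multiplied by dz ∧ dw gives (-z) dy ∧ dz ∧ dw
Collecting like 3-forms: d(omega) = (-4*x + 2*y) dx ∧ dy ∧ dz + (-z) dy ∧ dz ∧ dw.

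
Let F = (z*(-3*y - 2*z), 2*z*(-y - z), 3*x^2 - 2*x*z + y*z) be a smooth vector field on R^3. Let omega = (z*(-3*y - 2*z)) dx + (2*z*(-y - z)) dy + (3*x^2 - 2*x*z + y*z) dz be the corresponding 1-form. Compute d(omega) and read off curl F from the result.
d(omega) = (2*y + 5*z) dy ∧ dz + (-6*x - 3*y - 2*z) dz ∧ dx + (3*z) dx ∧ dy; curl F = (2*y + 5*z, -6*x - 3*y - 2*z, 3*z)

d omega = sum_{i<j} (∂f_j/∂x_i - ∂f_i/∂x_j) dx_i ∧ dx_j. Under the identification (dy ∧ dz, dz ∧ dx, dx ∧ dy) ↔ (e_x, e_y, e_z), the coefficients are exactly the components of curl F. Compute:
  ∂R/∂y - ∂Q/∂z = (z) - (-2*y - 4*z) = 2*y + 5*z
  ∂P/∂z - ∂R/∂x = (-3*y - 4*z) - (6*x - 2*z) = -6*x - 3*y - 2*z
  ∂Q/∂x - ∂P/∂y = (0) - (-3*z) = 3*z.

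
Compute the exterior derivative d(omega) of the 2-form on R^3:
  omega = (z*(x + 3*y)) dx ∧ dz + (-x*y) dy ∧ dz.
d(omega) = (-y - 3*z) dx ∧ dy ∧ dz

For a 2-form omega = sum_{i<j} g_{ij} dx_i ∧ dx_j, the exterior derivative is
  d(omega) = sum_{i<j} d(g_{ij}) ∧ dx_i ∧ dx_j = sum_{i<j, k} (∂g_{ij}/∂x_k) dx_k ∧ dx_i ∧ dx_j.
Expand each term, using dx_k ∧ dx_i ∧ dx_j = sgn(permutation) dx_{(a)} ∧ dx_{(b)} ∧ dx_{(c)} with (a < b < c) sorted:
  d(z*(x + 3*y)) includes (∂/∂y)(z*(x + 3*y)) dy = (3*z) dy, which multiplied by dx ∧ dz gives (-3*z) dx ∧ dy ∧ dz
  d(-x*y) includes (∂/∂x)(-x*y) dx = (-y) dx, which multiplied by dy ∧ dz gives (-y) dx ∧ dy ∧ dz
Collecting like 3-forms: d(omega) = (-y - 3*z) dx ∧ dy ∧ dz.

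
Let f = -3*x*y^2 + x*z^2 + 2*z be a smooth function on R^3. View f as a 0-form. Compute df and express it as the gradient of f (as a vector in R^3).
df = (-3*y^2 + z^2) dx + (-6*x*y) dy + (2*x*z + 2) dz; grad f = (-3*y^2 + z^2, -6*x*y, 2*x*z + 2)

For a 0-form f, d f = (∂f/∂x) dx + (∂f/∂y) dy + (∂f/∂z) dz. The components of the vector representation are exactly the entries of grad f in Cartesian coordinates:
  ∂f/∂x = -3*y^2 + z^2
  ∂f/∂y = -6*x*y
  ∂f/∂z = 2*x*z + 2.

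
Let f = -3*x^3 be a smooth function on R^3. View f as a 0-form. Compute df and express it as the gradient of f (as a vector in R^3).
df = (-9*x^2) dx + (0) dy + (0) dz; grad f = (-9*x^2, 0, 0)

For a 0-form f, d f = (∂f/∂x) dx + (∂f/∂y) dy + (∂f/∂z) dz. The components of the vector representation are exactly the entries of grad f in Cartesian coordinates:
  ∂f/∂x = -9*x^2
  ∂f/∂y = 0
  ∂f/∂z = 0.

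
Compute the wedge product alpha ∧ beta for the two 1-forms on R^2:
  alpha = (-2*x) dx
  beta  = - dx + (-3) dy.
alpha ∧ beta = (6*x) dx ∧ dy

Distribute the wedge, using dx_i ∧ dx_j = -dx_j ∧ dx_i and dx_i ∧ dx_i = 0. For each pair (i, j) with i < j, the coefficient of dx_i ∧ dx_j in alpha ∧ beta is (alpha_i * beta_j - alpha_j * beta_i). Collecting: alpha ∧ beta = (6*x) dx ∧ dy.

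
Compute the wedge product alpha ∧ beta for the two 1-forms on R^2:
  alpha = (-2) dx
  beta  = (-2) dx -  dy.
alpha ∧ beta = (2) dx ∧ dy

Distribute the wedge, using dx_i ∧ dx_j = -dx_j ∧ dx_i and dx_i ∧ dx_i = 0. For each pair (i, j) with i < j, the coefficient of dx_i ∧ dx_j in alpha ∧ beta is (alpha_i * beta_j - alpha_j * beta_i). Collecting: alpha ∧ beta = (2) dx ∧ dy.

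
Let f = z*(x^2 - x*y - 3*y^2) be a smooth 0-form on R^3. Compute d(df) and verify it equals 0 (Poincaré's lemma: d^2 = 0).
d(df) = 0

Step 1: df = sum_i (∂f/∂x_i) dx_i = (z*(2*x - y)) dx + (z*(-x - 6*y)) dy + (x^2 - x*y - 3*y^2) dz.
Step 2: Apply d again. Using the 1-form formula, the coefficient of dx ∧ dy in d(df) is ∂^2 f/∂x ∂y - ∂^2 f/∂y ∂x = (-z) - (-z) = 0 (equality of mixed partials for smooth f).
Similarly for dx ∧ dz and dy ∧ dz — all coefficients vanish. So d(df) = 0.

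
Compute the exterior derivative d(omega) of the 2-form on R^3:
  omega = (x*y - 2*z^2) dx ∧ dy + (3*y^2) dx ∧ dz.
d(omega) = (-6*y - 4*z) dx ∧ dy ∧ dz

For a 2-form omega = sum_{i<j} g_{ij} dx_i ∧ dx_j, the exterior derivative is
  d(omega) = sum_{i<j} d(g_{ij}) ∧ dx_i ∧ dx_j = sum_{i<j, k} (∂g_{ij}/∂x_k) dx_k ∧ dx_i ∧ dx_j.
Expand each term, using dx_k ∧ dx_i ∧ dx_j = sgn(permutation) dx_{(a)} ∧ dx_{(b)} ∧ dx_{(c)} with (a < b < c) sorted:
  d(x*y - 2*z^2) includes (∂/∂z)(x*y - 2*z^2) dz = (-4*z) dz, which multiplied by dx ∧ dy gives (-4*z) dx ∧ dy ∧ dz
  d(3*y^2) includes (∂/∂y)(3*y^2) dy = (6*y) dy, which multiplied by dx ∧ dz gives (-6*y) dx ∧ dy ∧ dz
Collecting like 3-forms: d(omega) = (-6*y - 4*z) dx ∧ dy ∧ dz.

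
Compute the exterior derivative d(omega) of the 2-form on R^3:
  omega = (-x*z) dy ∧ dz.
d(omega) = (-z) dx ∧ dy ∧ dz

For a 2-form omega = sum_{i<j} g_{ij} dx_i ∧ dx_j, the exterior derivative is
  d(omega) = sum_{i<j} d(g_{ij}) ∧ dx_i ∧ dx_j = sum_{i<j, k} (∂g_{ij}/∂x_k) dx_k ∧ dx_i ∧ dx_j.
Expand each term, using dx_k ∧ dx_i ∧ dx_j = sgn(permutation) dx_{(a)} ∧ dx_{(b)} ∧ dx_{(c)} with (a < b < c) sorted:
  d(-x*z) includes (∂/∂x)(-x*z) dx = (-z) dx, which multiplied by dy ∧ dz gives (-z) dx ∧ dy ∧ dz
Collecting like 3-forms: d(omega) = (-z) dx ∧ dy ∧ dz.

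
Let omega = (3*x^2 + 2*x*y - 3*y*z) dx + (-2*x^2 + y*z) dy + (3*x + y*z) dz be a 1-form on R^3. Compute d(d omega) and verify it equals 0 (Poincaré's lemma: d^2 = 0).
d(d omega) = 0

Step 1: d omega = sum_{i<j} (∂f_j/∂x_i - ∂f_i/∂x_j) dx_i ∧ dx_j:
  coeff of dx ∧ dy: -6*x + 3*z
  coeff of dx ∧ dz: 3*y + 3
  coeff of dy ∧ dz: -y + z
Step 2: Apply d again to each 2-form coefficient. The only possible 3-form in R^3 is dx ∧ dy ∧ dz, with coefficient
  ∂(coeff of dy∧dz)/∂x - ∂(coeff of dx∧dz)/∂y + ∂(coeff of dx∧dy)/∂z
  = ∂/∂x (-y + z) - ∂/∂y (3*y + 3) + ∂/∂z (-6*x + 3*z).
Each of these terms simplifies to sums of mixed partials that cancel in pairs. The result is 0 (by equality of mixed partials for smooth functions — Schwarz / Clairaut).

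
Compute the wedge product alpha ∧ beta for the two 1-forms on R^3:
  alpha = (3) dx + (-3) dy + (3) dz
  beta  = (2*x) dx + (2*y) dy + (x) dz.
alpha ∧ beta = (6*x + 6*y) dx ∧ dy + (-3*x) dx ∧ dz + (-3*x - 6*y) dy ∧ dz

Distribute the wedge, using dx_i ∧ dx_j = -dx_j ∧ dx_i and dx_i ∧ dx_i = 0. For each pair (i, j) with i < j, the coefficient of dx_i ∧ dx_j in alpha ∧ beta is (alpha_i * beta_j - alpha_j * beta_i). Collecting: alpha ∧ beta = (6*x + 6*y) dx ∧ dy + (-3*x) dx ∧ dz + (-3*x - 6*y) dy ∧ dz.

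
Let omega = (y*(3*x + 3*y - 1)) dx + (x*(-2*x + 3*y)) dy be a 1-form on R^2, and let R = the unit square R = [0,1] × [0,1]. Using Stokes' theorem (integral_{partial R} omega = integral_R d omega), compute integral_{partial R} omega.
integral_(partial R) omega = -4

Stokes: integral_partial_R omega = integral_R d omega with d omega = (∂Q/∂x - ∂P/∂y) dx ∧ dy.
  ∂Q/∂x = -4*x + 3*y
  ∂P/∂y = 3*x + 6*y - 1
  integrand = ∂Q/∂x - ∂P/∂y = -7*x - 3*y + 1.
Integrating over R: integral_0^1 integral_0^1 (-7*x - 3*y + 1) dx dy = -4.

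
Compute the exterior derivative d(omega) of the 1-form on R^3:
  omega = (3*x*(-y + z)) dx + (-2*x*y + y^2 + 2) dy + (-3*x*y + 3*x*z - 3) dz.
d(omega) = (3*x - 2*y) dx ∧ dy + (-3*x - 3*y + 3*z) dx ∧ dz + (-3*x) dy ∧ dz

For a 1-form omega = sum_i f_i dx_i, the exterior derivative is
  d(omega) = sum_{i < j} (∂f_j/∂x_i - ∂f_i/∂x_j) dx_i ∧ dx_j.
  coefficient of dx ∧ dy: ∂f_2/∂x - ∂f_1/∂y = ∂(-2*x*y + y^2 + 2)/∂x - ∂(3*x*(-y + z))/∂y = 3*x - 2*y
  coefficient of dx ∧ dz: ∂f_3/∂x - ∂f_1/∂z = ∂(-3*x*y + 3*x*z - 3)/∂x - ∂(3*x*(-y + z))/∂z = -3*x - 3*y + 3*z
  coefficient of dy ∧ dz: ∂f_3/∂y - ∂f_2/∂z = ∂(-3*x*y + 3*x*z - 3)/∂y - ∂(-2*x*y + y^2 + 2)/∂z = -3*x
Assembling: d(omega) = (3*x - 2*y) dx ∧ dy + (-3*x - 3*y + 3*z) dx ∧ dz + (-3*x) dy ∧ dz.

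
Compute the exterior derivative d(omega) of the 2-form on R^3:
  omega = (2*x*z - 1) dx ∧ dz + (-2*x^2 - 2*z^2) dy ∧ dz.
d(omega) = (-4*x) dx ∧ dy ∧ dz

For a 2-form omega = sum_{i<j} g_{ij} dx_i ∧ dx_j, the exterior derivative is
  d(omega) = sum_{i<j} d(g_{ij}) ∧ dx_i ∧ dx_j = sum_{i<j, k} (∂g_{ij}/∂x_k) dx_k ∧ dx_i ∧ dx_j.
Expand each term, using dx_k ∧ dx_i ∧ dx_j = sgn(permutation) dx_{(a)} ∧ dx_{(b)} ∧ dx_{(c)} with (a < b < c) sorted:
  d(-2*x^2 - 2*z^2) includes (∂/∂x)(-2*x^2 - 2*z^2) dx = (-4*x) dx, which multiplied by dy ∧ dz gives (-4*x) dx ∧ dy ∧ dz
Collecting like 3-forms: d(omega) = (-4*x) dx ∧ dy ∧ dz.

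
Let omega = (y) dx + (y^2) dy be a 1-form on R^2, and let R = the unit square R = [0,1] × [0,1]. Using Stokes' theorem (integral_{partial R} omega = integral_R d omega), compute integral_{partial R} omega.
integral_(partial R) omega = -1

Stokes: integral_partial_R omega = integral_R d omega with d omega = (∂Q/∂x - ∂P/∂y) dx ∧ dy.
  ∂Q/∂x = 0
  ∂P/∂y = 1
  integrand = ∂Q/∂x - ∂P/∂y = -1.
Integrating over R: integral_0^1 integral_0^1 (-1) dx dy = -1.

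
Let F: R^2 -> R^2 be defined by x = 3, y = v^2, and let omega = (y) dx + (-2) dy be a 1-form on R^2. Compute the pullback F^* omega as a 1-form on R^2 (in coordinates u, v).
F^* omega = (-4*v) dv

Using F^*(f dg) = (f ∘ F) d(g ∘ F), substitute each coordinate x_i by F_i(u, v) in f_i, and replace dx_i by d F_i = (∂F_i/∂u) du + (∂F_i/∂v) dv.
  For the x component: f_1(F) = v^2; d F_1 = (0) du + (0) dv
  For the y component: f_2(F) = -2; d F_2 = (0) du + (2*v) dv
Combining and collecting du, dv coefficients:
  coeff of du: 0
  coeff of dv: -4*v
F^* omega = (-4*v) dv.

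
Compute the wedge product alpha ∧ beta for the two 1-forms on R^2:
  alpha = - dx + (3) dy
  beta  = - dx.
alpha ∧ beta = (3) dx ∧ dy

Distribute the wedge, using dx_i ∧ dx_j = -dx_j ∧ dx_i and dx_i ∧ dx_i = 0. For each pair (i, j) with i < j, the coefficient of dx_i ∧ dx_j in alpha ∧ beta is (alpha_i * beta_j - alpha_j * beta_i). Collecting: alpha ∧ beta = (3) dx ∧ dy.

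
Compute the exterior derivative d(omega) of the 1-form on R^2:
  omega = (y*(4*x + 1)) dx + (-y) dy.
d(omega) = (-4*x - 1) dx ∧ dy

For a 1-form omega = sum_i f_i dx_i, the exterior derivative is
  d(omega) = sum_{i < j} (∂f_j/∂x_i - ∂f_i/∂x_j) dx_i ∧ dx_j.
  coefficient of dx ∧ dy: ∂f_2/∂x - ∂f_1/∂y = ∂(-y)/∂x - ∂(y*(4*x + 1))/∂y = -4*x - 1
Assembling: d(omega) = (-4*x - 1) dx ∧ dy.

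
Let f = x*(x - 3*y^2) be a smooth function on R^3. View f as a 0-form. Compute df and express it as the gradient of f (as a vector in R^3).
df = (2*x - 3*y^2) dx + (-6*x*y) dy + (0) dz; grad f = (2*x - 3*y^2, -6*x*y, 0)

For a 0-form f, d f = (∂f/∂x) dx + (∂f/∂y) dy + (∂f/∂z) dz. The components of the vector representation are exactly the entries of grad f in Cartesian coordinates:
  ∂f/∂x = 2*x - 3*y^2
  ∂f/∂y = -6*x*y
  ∂f/∂z = 0.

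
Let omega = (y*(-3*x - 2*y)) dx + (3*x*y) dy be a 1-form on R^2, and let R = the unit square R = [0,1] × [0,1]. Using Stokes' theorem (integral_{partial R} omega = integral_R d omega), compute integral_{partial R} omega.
integral_(partial R) omega = 5

Stokes: integral_partial_R omega = integral_R d omega with d omega = (∂Q/∂x - ∂P/∂y) dx ∧ dy.
  ∂Q/∂x = 3*y
  ∂P/∂y = -3*x - 4*y
  integrand = ∂Q/∂x - ∂P/∂y = 3*x + 7*y.
Integrating over R: integral_0^1 integral_0^1 (3*x + 7*y) dx dy = 5.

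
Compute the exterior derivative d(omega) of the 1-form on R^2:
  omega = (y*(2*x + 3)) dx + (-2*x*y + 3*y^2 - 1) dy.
d(omega) = (-2*x - 2*y - 3) dx ∧ dy

For a 1-form omega = sum_i f_i dx_i, the exterior derivative is
  d(omega) = sum_{i < j} (∂f_j/∂x_i - ∂f_i/∂x_j) dx_i ∧ dx_j.
  coefficient of dx ∧ dy: ∂f_2/∂x - ∂f_1/∂y = ∂(-2*x*y + 3*y^2 - 1)/∂x - ∂(y*(2*x + 3))/∂y = -2*x - 2*y - 3
Assembling: d(omega) = (-2*x - 2*y - 3) dx ∧ dy.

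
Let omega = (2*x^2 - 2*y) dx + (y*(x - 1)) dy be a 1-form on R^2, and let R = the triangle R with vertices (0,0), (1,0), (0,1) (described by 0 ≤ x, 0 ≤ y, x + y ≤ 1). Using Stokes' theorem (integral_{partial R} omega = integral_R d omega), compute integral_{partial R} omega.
integral_(partial R) omega = 7/6

Stokes: integral_partial_R omega = integral_R d omega with d omega = (∂Q/∂x - ∂P/∂y) dx ∧ dy.
  ∂Q/∂x = y
  ∂P/∂y = -2
  integrand = ∂Q/∂x - ∂P/∂y = y + 2.
Integrating over R: integral_0^1 integral_0^{1-x} (y + 2) dy dx = 7/6.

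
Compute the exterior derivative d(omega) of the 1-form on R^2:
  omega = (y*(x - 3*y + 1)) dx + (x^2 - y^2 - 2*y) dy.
d(omega) = (x + 6*y - 1) dx ∧ dy

For a 1-form omega = sum_i f_i dx_i, the exterior derivative is
  d(omega) = sum_{i < j} (∂f_j/∂x_i - ∂f_i/∂x_j) dx_i ∧ dx_j.
  coefficient of dx ∧ dy: ∂f_2/∂x - ∂f_1/∂y = ∂(x^2 - y^2 - 2*y)/∂x - ∂(y*(x - 3*y + 1))/∂y = x + 6*y - 1
Assembling: d(omega) = (x + 6*y - 1) dx ∧ dy.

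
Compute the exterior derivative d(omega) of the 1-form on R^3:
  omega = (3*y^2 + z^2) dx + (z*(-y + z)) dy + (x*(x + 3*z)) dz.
d(omega) = (-6*y) dx ∧ dy + (2*x + z) dx ∧ dz + (y - 2*z) dy ∧ dz

For a 1-form omega = sum_i f_i dx_i, the exterior derivative is
  d(omega) = sum_{i < j} (∂f_j/∂x_i - ∂f_i/∂x_j) dx_i ∧ dx_j.
  coefficient of dx ∧ dy: ∂f_2/∂x - ∂f_1/∂y = ∂(z*(-y + z))/∂x - ∂(3*y^2 + z^2)/∂y = -6*y
  coefficient of dx ∧ dz: ∂f_3/∂x - ∂f_1/∂z = ∂(x*(x + 3*z))/∂x - ∂(3*y^2 + z^2)/∂z = 2*x + z
  coefficient of dy ∧ dz: ∂f_3/∂y - ∂f_2/∂z = ∂(x*(x + 3*z))/∂y - ∂(z*(-y + z))/∂z = y - 2*z
Assembling: d(omega) = (-6*y) dx ∧ dy + (2*x + z) dx ∧ dz + (y - 2*z) dy ∧ dz.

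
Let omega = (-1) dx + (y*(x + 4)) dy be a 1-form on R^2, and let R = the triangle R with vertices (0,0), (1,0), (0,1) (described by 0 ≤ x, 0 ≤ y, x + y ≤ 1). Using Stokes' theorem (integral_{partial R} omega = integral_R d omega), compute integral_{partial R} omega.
integral_(partial R) omega = 1/6

Stokes: integral_partial_R omega = integral_R d omega with d omega = (∂Q/∂x - ∂P/∂y) dx ∧ dy.
  ∂Q/∂x = y
  ∂P/∂y = 0
  integrand = ∂Q/∂x - ∂P/∂y = y.
Integrating over R: integral_0^1 integral_0^{1-x} (y) dy dx = 1/6.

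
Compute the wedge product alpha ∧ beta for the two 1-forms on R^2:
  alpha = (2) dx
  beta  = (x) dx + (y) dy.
alpha ∧ beta = (2*y) dx ∧ dy

Distribute the wedge, using dx_i ∧ dx_j = -dx_j ∧ dx_i and dx_i ∧ dx_i = 0. For each pair (i, j) with i < j, the coefficient of dx_i ∧ dx_j in alpha ∧ beta is (alpha_i * beta_j - alpha_j * beta_i). Collecting: alpha ∧ beta = (2*y) dx ∧ dy.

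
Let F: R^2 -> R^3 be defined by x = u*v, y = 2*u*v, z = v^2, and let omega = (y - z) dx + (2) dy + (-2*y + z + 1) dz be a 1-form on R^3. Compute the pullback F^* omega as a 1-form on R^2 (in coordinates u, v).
F^* omega = (v*(2*u*v - v^2 + 4)) du + (2*u^2*v - 9*u*v^2 + 4*u + 2*v^3 + 2*v) dv

Using F^*(f dg) = (f ∘ F) d(g ∘ F), substitute each coordinate x_i by F_i(u, v) in f_i, and replace dx_i by d F_i = (∂F_i/∂u) du + (∂F_i/∂v) dv.
  For the x component: f_1(F) = v*(2*u - v); d F_1 = (v) du + (u) dv
  For the y component: f_2(F) = 2; d F_2 = (2*v) du + (2*u) dv
  For the z component: f_3(F) = -4*u*v + v^2 + 1; d F_3 = (0) du + (2*v) dv
Combining and collecting du, dv coefficients:
  coeff of du: v*(2*u*v - v^2 + 4)
  coeff of dv: 2*u^2*v - 9*u*v^2 + 4*u + 2*v^3 + 2*v
F^* omega = (v*(2*u*v - v^2 + 4)) du + (2*u^2*v - 9*u*v^2 + 4*u + 2*v^3 + 2*v) dv.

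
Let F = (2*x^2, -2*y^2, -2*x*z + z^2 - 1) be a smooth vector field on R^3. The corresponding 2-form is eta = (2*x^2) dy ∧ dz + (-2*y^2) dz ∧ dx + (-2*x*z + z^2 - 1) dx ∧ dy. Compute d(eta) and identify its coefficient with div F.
d(eta) = (2*x - 4*y + 2*z) dx ∧ dy ∧ dz; div F = 2*x - 4*y + 2*z

For a 2-form in R^3 of the form above, applying d gives a 3-form with coefficient ∂P/∂x + ∂Q/∂y + ∂R/∂z:
  ∂P/∂x = 4*x
  ∂Q/∂y = -4*y
  ∂R/∂z = -2*x + 2*z
Sum = 2*x - 4*y + 2*z, which is exactly div F.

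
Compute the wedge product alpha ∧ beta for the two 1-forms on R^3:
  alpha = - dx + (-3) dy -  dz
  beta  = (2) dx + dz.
alpha ∧ beta = (1) dx ∧ dz + (6) dx ∧ dy + (-3) dy ∧ dz

Distribute the wedge, using dx_i ∧ dx_j = -dx_j ∧ dx_i and dx_i ∧ dx_i = 0. For each pair (i, j) with i < j, the coefficient of dx_i ∧ dx_j in alpha ∧ beta is (alpha_i * beta_j - alpha_j * beta_i). Collecting: alpha ∧ beta = (1) dx ∧ dz + (6) dx ∧ dy + (-3) dy ∧ dz.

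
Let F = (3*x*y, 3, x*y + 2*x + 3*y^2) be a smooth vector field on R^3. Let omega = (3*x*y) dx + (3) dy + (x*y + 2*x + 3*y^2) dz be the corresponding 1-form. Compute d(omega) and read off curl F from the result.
d(omega) = (x + 6*y) dy ∧ dz + (-y - 2) dz ∧ dx + (-3*x) dx ∧ dy; curl F = (x + 6*y, -y - 2, -3*x)

d omega = sum_{i<j} (∂f_j/∂x_i - ∂f_i/∂x_j) dx_i ∧ dx_j. Under the identification (dy ∧ dz, dz ∧ dx, dx ∧ dy) ↔ (e_x, e_y, e_z), the coefficients are exactly the components of curl F. Compute:
  ∂R/∂y - ∂Q/∂z = (x + 6*y) - (0) = x + 6*y
  ∂P/∂z - ∂R/∂x = (0) - (y + 2) = -y - 2
  ∂Q/∂x - ∂P/∂y = (0) - (3*x) = -3*x.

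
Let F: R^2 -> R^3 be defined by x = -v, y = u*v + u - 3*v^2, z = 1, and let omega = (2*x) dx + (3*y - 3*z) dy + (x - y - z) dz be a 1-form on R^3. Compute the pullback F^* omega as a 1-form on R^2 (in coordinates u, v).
F^* omega = (3*u*v^2 + 6*u*v + 3*u - 9*v^3 - 9*v^2 - 3*v - 3) du + (3*u^2*v + 3*u^2 - 27*u*v^2 - 18*u*v - 3*u + 54*v^3 + 20*v) dv

Using F^*(f dg) = (f ∘ F) d(g ∘ F), substitute each coordinate x_i by F_i(u, v) in f_i, and replace dx_i by d F_i = (∂F_i/∂u) du + (∂F_i/∂v) dv.
  For the x component: f_1(F) = -2*v; d F_1 = (0) du + (-1) dv
  For the y component: f_2(F) = 3*u*v + 3*u - 9*v^2 - 3; d F_2 = (v + 1) du + (u - 6*v) dv
  For the z component: f_3(F) = -u*v - u + 3*v^2 - v - 1; d F_3 = (0) du + (0) dv
Combining and collecting du, dv coefficients:
  coeff of du: 3*u*v^2 + 6*u*v + 3*u - 9*v^3 - 9*v^2 - 3*v - 3
  coeff of dv: 3*u^2*v + 3*u^2 - 27*u*v^2 - 18*u*v - 3*u + 54*v^3 + 20*v
F^* omega = (3*u*v^2 + 6*u*v + 3*u - 9*v^3 - 9*v^2 - 3*v - 3) du + (3*u^2*v + 3*u^2 - 27*u*v^2 - 18*u*v - 3*u + 54*v^3 + 20*v) dv.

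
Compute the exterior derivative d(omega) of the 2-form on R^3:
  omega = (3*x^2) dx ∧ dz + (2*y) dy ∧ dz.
d(omega) = 0

For a 2-form omega = sum_{i<j} g_{ij} dx_i ∧ dx_j, the exterior derivative is
  d(omega) = sum_{i<j} d(g_{ij}) ∧ dx_i ∧ dx_j = sum_{i<j, k} (∂g_{ij}/∂x_k) dx_k ∧ dx_i ∧ dx_j.
Expand each term, using dx_k ∧ dx_i ∧ dx_j = sgn(permutation) dx_{(a)} ∧ dx_{(b)} ∧ dx_{(c)} with (a < b < c) sorted:

Collecting like 3-forms: d(omega) = 0.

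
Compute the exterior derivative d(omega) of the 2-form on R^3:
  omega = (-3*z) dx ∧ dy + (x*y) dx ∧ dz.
d(omega) = (-x - 3) dx ∧ dy ∧ dz

For a 2-form omega = sum_{i<j} g_{ij} dx_i ∧ dx_j, the exterior derivative is
  d(omega) = sum_{i<j} d(g_{ij}) ∧ dx_i ∧ dx_j = sum_{i<j, k} (∂g_{ij}/∂x_k) dx_k ∧ dx_i ∧ dx_j.
Expand each term, using dx_k ∧ dx_i ∧ dx_j = sgn(permutation) dx_{(a)} ∧ dx_{(b)} ∧ dx_{(c)} with (a < b < c) sorted:
  d(-3*z) includes (∂/∂z)(-3*z) dz = (-3) dz, which multiplied by dx ∧ dy gives (-3) dx ∧ dy ∧ dz
  d(x*y) includes (∂/∂y)(x*y) dy = (x) dy, which multiplied by dx ∧ dz gives (-x) dx ∧ dy ∧ dz
Collecting like 3-forms: d(omega) = (-x - 3) dx ∧ dy ∧ dz.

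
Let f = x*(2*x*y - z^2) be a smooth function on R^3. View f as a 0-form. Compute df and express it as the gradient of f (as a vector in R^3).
df = (4*x*y - z^2) dx + (2*x^2) dy + (-2*x*z) dz; grad f = (4*x*y - z^2, 2*x^2, -2*x*z)

For a 0-form f, d f = (∂f/∂x) dx + (∂f/∂y) dy + (∂f/∂z) dz. The components of the vector representation are exactly the entries of grad f in Cartesian coordinates:
  ∂f/∂x = 4*x*y - z^2
  ∂f/∂y = 2*x^2
  ∂f/∂z = -2*x*z.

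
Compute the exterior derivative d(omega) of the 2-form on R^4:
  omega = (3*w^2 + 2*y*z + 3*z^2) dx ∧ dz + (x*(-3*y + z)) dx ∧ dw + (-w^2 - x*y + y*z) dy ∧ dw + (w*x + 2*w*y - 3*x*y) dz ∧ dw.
d(omega) = (-2*z) dx ∧ dy ∧ dz + (7*w - x - 3*y) dx ∧ dz ∧ dw + (3*x - y) dx ∧ dy ∧ dw + (2*w - 3*x - y) dy ∧ dz ∧ dw

For a 2-form omega = sum_{i<j} g_{ij} dx_i ∧ dx_j, the exterior derivative is
  d(omega) = sum_{i<j} d(g_{ij}) ∧ dx_i ∧ dx_j = sum_{i<j, k} (∂g_{ij}/∂x_k) dx_k ∧ dx_i ∧ dx_j.
Expand each term, using dx_k ∧ dx_i ∧ dx_j = sgn(permutation) dx_{(a)} ∧ dx_{(b)} ∧ dx_{(c)} with (a < b < c) sorted:
  d(3*w^2 + 2*y*z + 3*z^2) includes (∂/∂y)(3*w^2 + 2*y*z + 3*z^2) dy = (2*z) dy, which multiplied by dx ∧ dz gives (-2*z) dx ∧ dy ∧ dz
  d(3*w^2 + 2*y*z + 3*z^2) includes (∂/∂w)(3*w^2 + 2*y*z + 3*z^2) dw = (6*w) dw, which multiplied by dx ∧ dz gives (6*w) dx ∧ dz ∧ dw
  d(x*(-3*y + z)) includes (∂/∂y)(x*(-3*y + z)) dy = (-3*x) dy, which multiplied by dx ∧ dw gives (3*x) dx ∧ dy ∧ dw
  d(x*(-3*y + z)) includes (∂/∂z)(x*(-3*y + z)) dz = (x) dz, which multiplied by dx ∧ dw gives (-x) dx ∧ dz ∧ dw
  d(-w^2 - x*y + y*z) includes (∂/∂x)(-w^2 - x*y + y*z) dx = (-y) dx, which multiplied by dy ∧ dw gives (-y) dx ∧ dy ∧ dw
  d(-w^2 - x*y + y*z) includes (∂/∂z)(-w^2 - x*y + y*z) dz = (y) dz, which multiplied by dy ∧ dw gives (-y) dy ∧ dz ∧ dw
  d(w*x + 2*w*y - 3*x*y) includes (∂/∂x)(w*x + 2*w*y - 3*x*y) dx = (w - 3*y) dx, which multiplied by dz ∧ dw gives (w - 3*y) dx ∧ dz ∧ dw
  d(w*x + 2*w*y - 3*x*y) includes (∂/∂y)(w*x + 2*w*y - 3*x*y) dy = (2*w - 3*x) dy, which multiplied by dz ∧ dw gives (2*w - 3*x) dy ∧ dz ∧ dw
Collecting like 3-forms: d(omega) = (-2*z) dx ∧ dy ∧ dz + (7*w - x - 3*y) dx ∧ dz ∧ dw + (3*x - y) dx ∧ dy ∧ dw + (2*w - 3*x - y) dy ∧ dz ∧ dw.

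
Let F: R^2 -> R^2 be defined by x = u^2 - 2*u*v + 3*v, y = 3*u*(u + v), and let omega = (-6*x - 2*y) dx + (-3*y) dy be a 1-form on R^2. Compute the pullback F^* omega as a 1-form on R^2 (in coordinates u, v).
F^* omega = (-78*u^3 - 45*u^2*v - 39*u*v^2 - 36*u*v + 36*v^2) du + (-3*u^3 - 39*u^2*v - 36*u^2 + 54*u*v - 54*v) dv

Using F^*(f dg) = (f ∘ F) d(g ∘ F), substitute each coordinate x_i by F_i(u, v) in f_i, and replace dx_i by d F_i = (∂F_i/∂u) du + (∂F_i/∂v) dv.
  For the x component: f_1(F) = -12*u^2 + 6*u*v - 18*v; d F_1 = (2*u - 2*v) du + (3 - 2*u) dv
  For the y component: f_2(F) = 9*u*(-u - v); d F_2 = (6*u + 3*v) du + (3*u) dv
Combining and collecting du, dv coefficients:
  coeff of du: -78*u^3 - 45*u^2*v - 39*u*v^2 - 36*u*v + 36*v^2
  coeff of dv: -3*u^3 - 39*u^2*v - 36*u^2 + 54*u*v - 54*v
F^* omega = (-78*u^3 - 45*u^2*v - 39*u*v^2 - 36*u*v + 36*v^2) du + (-3*u^3 - 39*u^2*v - 36*u^2 + 54*u*v - 54*v) dv.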